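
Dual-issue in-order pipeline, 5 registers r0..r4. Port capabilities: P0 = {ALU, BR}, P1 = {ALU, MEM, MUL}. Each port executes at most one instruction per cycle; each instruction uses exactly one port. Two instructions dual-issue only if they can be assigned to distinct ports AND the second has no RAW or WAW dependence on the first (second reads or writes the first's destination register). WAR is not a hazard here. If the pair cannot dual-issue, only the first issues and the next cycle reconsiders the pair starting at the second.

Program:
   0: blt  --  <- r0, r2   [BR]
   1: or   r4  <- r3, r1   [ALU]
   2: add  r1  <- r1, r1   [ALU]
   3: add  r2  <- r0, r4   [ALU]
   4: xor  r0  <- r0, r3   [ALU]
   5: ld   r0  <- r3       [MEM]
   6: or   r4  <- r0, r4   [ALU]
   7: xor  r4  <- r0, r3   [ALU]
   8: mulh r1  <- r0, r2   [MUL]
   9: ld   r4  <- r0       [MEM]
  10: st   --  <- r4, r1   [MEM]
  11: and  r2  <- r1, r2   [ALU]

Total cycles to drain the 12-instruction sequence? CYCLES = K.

CYCLES = 8

#0 head=0: blt or i0/i1 dual
#1 head=2: add add i2/i3 dual
#2 head=4: xor i4 WAW r0
#3 head=5: ld i5 RAW r0
#4 head=6: or i6 WAW r4
#5 head=7: xor mulh i7/i8 dual
#6 head=9: ld i9 no-port MEM/MEM
#7 head=10: st and i10/i11 dual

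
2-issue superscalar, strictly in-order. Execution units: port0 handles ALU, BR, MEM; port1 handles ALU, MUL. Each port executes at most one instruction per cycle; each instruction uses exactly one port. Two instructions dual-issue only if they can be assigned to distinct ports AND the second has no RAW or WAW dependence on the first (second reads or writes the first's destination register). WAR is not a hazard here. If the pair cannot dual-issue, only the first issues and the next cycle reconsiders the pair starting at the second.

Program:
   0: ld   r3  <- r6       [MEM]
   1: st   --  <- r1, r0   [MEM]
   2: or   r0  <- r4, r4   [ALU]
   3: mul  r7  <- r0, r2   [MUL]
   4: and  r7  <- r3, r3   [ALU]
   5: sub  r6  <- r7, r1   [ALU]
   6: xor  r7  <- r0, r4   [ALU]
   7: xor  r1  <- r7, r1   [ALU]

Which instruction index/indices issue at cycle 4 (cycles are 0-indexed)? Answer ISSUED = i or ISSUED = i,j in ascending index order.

c0: i0 ld.MEM  no-port MEM/MEM
c1: i1&i2 st.MEM;or.ALU  pair
c2: i3 mul.MUL  WAW r7
c3: i4 and.ALU  RAW r7
c4: i5&i6 sub.ALU;xor.ALU  pair
c5: i7 xor.ALU  tail

ISSUED = 5,6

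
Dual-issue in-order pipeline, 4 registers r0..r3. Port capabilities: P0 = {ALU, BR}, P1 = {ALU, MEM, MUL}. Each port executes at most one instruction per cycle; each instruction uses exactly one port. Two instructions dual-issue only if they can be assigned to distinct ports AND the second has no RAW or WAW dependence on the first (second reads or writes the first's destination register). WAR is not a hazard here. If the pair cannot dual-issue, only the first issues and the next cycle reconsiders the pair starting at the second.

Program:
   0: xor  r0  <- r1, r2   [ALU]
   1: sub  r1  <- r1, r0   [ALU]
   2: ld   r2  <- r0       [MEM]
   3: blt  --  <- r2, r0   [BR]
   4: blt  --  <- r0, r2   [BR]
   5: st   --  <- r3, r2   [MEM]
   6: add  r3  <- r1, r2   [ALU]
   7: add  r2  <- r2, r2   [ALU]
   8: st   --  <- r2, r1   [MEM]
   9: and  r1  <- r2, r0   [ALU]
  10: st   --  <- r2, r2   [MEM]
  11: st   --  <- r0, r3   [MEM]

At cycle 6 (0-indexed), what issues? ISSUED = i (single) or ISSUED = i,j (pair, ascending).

  cy0 -> i0 (xor) RAW r0
  cy1 -> i1/i2 (sub;ld) pair
  cy2 -> i3 (blt) no-port BR/BR
  cy3 -> i4/i5 (blt;st) pair
  cy4 -> i6/i7 (add;add) pair
  cy5 -> i8/i9 (st;and) pair
  cy6 -> i10 (st) no-port MEM/MEM
  cy7 -> i11 (st) tail

ISSUED = 10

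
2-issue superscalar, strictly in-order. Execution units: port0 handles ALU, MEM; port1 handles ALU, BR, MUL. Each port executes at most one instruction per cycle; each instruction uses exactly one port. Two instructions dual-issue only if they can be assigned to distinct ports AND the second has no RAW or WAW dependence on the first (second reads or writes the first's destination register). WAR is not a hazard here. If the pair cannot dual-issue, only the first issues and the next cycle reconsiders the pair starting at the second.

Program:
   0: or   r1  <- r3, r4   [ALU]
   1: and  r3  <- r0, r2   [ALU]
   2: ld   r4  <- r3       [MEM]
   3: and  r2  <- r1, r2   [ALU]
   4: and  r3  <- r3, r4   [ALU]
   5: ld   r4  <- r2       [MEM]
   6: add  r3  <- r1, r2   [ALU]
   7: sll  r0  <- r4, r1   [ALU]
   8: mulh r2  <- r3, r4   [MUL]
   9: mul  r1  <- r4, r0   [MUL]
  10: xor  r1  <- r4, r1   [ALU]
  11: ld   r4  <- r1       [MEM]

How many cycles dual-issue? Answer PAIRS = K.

  cy0 -> i0,i1 (or;and) 2-wide
  cy1 -> i2,i3 (ld;and) 2-wide
  cy2 -> i4,i5 (and;ld) 2-wide
  cy3 -> i6,i7 (add;sll) 2-wide
  cy4 -> i8 (mulh) no-port MUL/MUL
  cy5 -> i9 (mul) RAW+WAW r1
  cy6 -> i10 (xor) RAW r1
  cy7 -> i11 (ld) tail

PAIRS = 4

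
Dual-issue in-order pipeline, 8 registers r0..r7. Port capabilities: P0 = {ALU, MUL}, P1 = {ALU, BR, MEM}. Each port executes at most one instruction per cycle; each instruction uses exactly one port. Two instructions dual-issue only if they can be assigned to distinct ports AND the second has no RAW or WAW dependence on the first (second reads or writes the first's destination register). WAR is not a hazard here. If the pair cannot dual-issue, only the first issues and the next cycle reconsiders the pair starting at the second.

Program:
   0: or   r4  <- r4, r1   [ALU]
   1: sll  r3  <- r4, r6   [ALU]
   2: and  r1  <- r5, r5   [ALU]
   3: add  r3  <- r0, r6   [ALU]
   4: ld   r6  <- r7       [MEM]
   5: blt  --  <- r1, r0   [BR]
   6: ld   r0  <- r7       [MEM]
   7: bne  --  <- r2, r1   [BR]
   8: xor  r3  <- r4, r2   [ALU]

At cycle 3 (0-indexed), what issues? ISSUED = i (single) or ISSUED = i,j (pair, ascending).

0. or @i0  | RAW r4
1. sll and @i1/i2  | pair
2. add ld @i3/i4  | pair
3. blt @i5  | no-port BR/MEM
4. ld @i6  | no-port MEM/BR
5. bne xor @i7/i8  | pair

ISSUED = 5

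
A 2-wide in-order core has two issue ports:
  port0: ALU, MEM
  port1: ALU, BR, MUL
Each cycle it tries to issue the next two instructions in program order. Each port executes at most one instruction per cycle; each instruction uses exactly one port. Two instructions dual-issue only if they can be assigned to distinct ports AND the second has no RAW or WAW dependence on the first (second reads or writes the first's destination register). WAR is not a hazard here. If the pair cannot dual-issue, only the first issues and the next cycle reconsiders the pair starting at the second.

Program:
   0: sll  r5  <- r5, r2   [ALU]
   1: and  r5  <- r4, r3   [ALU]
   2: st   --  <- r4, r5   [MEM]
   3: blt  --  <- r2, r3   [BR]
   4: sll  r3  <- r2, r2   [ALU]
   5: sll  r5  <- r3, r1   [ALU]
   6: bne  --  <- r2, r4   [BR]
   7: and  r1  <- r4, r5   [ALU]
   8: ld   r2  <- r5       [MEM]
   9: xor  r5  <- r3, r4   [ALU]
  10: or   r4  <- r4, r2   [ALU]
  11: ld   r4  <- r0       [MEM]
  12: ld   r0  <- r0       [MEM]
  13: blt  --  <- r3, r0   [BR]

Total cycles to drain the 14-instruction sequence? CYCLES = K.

#0 head=0: sll.ALU i0 WAW r5
#1 head=1: and.ALU i1 RAW r5
#2 head=2: st.MEM blt.BR i2/i3 pair
#3 head=4: sll.ALU i4 RAW r3
#4 head=5: sll.ALU bne.BR i5/i6 pair
#5 head=7: and.ALU ld.MEM i7/i8 pair
#6 head=9: xor.ALU or.ALU i9/i10 pair
#7 head=11: ld.MEM i11 no-port MEM/MEM
#8 head=12: ld.MEM i12 RAW r0
#9 head=13: blt.BR i13 tail

CYCLES = 10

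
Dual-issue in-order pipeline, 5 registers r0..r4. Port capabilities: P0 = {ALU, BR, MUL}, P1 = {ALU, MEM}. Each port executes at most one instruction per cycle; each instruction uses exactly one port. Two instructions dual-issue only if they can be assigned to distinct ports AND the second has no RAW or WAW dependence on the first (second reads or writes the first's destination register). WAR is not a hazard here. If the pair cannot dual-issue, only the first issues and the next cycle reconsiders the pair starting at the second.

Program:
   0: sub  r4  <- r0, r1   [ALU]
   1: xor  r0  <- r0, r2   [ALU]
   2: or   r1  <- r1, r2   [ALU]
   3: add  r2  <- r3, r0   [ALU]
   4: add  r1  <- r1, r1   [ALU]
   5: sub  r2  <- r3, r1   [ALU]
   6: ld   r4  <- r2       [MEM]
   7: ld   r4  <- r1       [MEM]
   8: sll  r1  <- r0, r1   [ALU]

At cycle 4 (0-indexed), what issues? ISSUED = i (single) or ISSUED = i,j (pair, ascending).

#0 head=0: sub;xor i0+i1 pair
#1 head=2: or;add i2+i3 pair
#2 head=4: add i4 RAW r1
#3 head=5: sub i5 RAW r2
#4 head=6: ld i6 no-port MEM/MEM
#5 head=7: ld;sll i7+i8 pair

ISSUED = 6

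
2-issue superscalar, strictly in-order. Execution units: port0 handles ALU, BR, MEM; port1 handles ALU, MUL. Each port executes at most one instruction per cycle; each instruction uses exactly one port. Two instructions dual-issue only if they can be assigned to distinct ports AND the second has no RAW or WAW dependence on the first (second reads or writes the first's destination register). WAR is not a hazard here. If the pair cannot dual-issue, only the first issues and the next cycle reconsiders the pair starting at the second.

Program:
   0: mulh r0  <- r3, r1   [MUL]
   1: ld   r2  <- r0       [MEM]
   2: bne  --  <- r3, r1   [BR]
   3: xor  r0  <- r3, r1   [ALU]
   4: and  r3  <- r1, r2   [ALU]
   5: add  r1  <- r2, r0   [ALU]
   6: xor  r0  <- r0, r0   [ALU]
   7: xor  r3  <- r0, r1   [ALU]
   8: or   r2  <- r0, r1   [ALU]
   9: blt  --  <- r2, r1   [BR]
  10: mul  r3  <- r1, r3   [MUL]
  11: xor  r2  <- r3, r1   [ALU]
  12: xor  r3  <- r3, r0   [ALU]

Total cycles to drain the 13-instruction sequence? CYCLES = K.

c0: i0 mulh.MUL  RAW r0
c1: i1 ld.MEM  no-port MEM/BR
c2: i2+i3 bne.BR;xor.ALU  2-wide
c3: i4+i5 and.ALU;add.ALU  2-wide
c4: i6 xor.ALU  RAW r0
c5: i7+i8 xor.ALU;or.ALU  2-wide
c6: i9+i10 blt.BR;mul.MUL  2-wide
c7: i11+i12 xor.ALU;xor.ALU  2-wide

CYCLES = 8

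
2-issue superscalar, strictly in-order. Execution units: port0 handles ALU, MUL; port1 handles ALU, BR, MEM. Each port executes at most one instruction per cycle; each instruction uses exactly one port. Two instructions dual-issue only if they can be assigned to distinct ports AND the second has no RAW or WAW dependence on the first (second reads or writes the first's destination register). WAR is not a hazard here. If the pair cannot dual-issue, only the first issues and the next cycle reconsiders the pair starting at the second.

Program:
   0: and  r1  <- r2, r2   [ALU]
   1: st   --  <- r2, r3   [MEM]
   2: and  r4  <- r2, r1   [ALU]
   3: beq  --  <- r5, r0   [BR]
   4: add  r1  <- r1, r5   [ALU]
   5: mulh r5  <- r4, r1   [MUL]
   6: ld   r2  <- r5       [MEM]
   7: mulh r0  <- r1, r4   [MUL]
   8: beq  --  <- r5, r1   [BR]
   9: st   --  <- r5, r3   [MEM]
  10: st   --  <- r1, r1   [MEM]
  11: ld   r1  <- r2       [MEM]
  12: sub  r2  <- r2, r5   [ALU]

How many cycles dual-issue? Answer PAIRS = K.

PAIRS = 4

  cy0 -> i0/i1 (and.ALU st.MEM) dual
  cy1 -> i2/i3 (and.ALU beq.BR) dual
  cy2 -> i4 (add.ALU) RAW r1
  cy3 -> i5 (mulh.MUL) RAW r5
  cy4 -> i6/i7 (ld.MEM mulh.MUL) dual
  cy5 -> i8 (beq.BR) no-port BR/MEM
  cy6 -> i9 (st.MEM) no-port MEM/MEM
  cy7 -> i10 (st.MEM) no-port MEM/MEM
  cy8 -> i11/i12 (ld.MEM sub.ALU) dual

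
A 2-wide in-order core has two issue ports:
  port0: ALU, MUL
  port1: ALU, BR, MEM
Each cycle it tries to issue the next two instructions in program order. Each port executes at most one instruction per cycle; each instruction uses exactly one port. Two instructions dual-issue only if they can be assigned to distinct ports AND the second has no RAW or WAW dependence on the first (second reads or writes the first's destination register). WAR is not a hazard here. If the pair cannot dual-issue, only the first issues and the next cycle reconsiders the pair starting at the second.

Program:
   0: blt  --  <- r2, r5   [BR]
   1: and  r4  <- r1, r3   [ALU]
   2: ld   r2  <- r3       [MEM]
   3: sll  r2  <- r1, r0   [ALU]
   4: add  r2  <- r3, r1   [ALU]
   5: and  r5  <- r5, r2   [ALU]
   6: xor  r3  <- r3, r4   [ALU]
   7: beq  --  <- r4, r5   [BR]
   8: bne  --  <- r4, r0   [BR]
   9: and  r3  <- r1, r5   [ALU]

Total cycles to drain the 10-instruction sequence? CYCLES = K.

0. blt.BR;and.ALU @i0,i1  | 2-wide
1. ld.MEM @i2  | WAW r2
2. sll.ALU @i3  | WAW r2
3. add.ALU @i4  | RAW r2
4. and.ALU;xor.ALU @i5,i6  | 2-wide
5. beq.BR @i7  | no-port BR/BR
6. bne.BR;and.ALU @i8,i9  | 2-wide

CYCLES = 7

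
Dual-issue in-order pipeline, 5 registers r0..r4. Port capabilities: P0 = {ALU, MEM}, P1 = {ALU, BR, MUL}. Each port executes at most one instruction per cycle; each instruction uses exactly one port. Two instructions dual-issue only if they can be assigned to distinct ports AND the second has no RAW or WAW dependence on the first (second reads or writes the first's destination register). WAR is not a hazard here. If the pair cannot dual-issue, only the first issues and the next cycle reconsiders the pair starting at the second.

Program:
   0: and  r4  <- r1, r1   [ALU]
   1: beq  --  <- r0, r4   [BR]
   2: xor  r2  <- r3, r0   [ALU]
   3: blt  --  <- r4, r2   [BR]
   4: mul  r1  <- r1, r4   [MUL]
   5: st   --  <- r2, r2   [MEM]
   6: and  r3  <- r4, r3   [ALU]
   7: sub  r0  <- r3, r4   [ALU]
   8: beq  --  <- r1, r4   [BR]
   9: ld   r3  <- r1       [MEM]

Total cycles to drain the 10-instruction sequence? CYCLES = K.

CYCLES = 7

#0 head=0: and i0 RAW r4
#1 head=1: beq;xor i1/i2 dual
#2 head=3: blt i3 no-port BR/MUL
#3 head=4: mul;st i4/i5 dual
#4 head=6: and i6 RAW r3
#5 head=7: sub;beq i7/i8 dual
#6 head=9: ld i9 tail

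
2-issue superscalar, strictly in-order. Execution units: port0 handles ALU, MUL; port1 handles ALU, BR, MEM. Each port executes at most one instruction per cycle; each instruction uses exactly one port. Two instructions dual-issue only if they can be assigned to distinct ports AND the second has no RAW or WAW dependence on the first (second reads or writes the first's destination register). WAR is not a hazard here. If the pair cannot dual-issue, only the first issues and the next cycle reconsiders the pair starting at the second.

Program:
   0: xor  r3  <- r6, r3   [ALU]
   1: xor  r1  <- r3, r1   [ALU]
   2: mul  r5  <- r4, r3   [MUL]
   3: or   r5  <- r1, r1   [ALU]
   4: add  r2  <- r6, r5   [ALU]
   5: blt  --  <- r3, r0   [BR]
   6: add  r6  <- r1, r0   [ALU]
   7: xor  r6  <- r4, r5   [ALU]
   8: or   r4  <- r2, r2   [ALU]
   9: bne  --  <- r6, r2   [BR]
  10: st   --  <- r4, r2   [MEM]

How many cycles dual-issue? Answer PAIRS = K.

PAIRS = 3

  cy0 -> i0 (xor) RAW r3
  cy1 -> i1,i2 (xor+mul) dual
  cy2 -> i3 (or) RAW r5
  cy3 -> i4,i5 (add+blt) dual
  cy4 -> i6 (add) WAW r6
  cy5 -> i7,i8 (xor+or) dual
  cy6 -> i9 (bne) no-port BR/MEM
  cy7 -> i10 (st) tail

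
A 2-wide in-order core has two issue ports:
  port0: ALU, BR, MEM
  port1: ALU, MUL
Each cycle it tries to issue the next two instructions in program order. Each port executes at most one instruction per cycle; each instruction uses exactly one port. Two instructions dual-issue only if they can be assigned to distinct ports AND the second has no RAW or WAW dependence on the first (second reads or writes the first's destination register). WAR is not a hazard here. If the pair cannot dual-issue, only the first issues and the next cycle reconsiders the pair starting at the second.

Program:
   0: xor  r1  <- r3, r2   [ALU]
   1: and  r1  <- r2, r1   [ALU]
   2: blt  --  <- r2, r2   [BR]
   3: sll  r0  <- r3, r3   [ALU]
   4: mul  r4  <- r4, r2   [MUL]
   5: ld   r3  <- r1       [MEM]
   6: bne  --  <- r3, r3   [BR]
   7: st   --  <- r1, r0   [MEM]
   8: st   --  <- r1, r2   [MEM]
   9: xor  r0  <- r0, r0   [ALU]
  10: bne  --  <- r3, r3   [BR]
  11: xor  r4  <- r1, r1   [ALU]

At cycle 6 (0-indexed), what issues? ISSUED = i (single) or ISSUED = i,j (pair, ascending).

c0: i0 xor  RAW+WAW r1
c1: i1/i2 and/blt  pair
c2: i3/i4 sll/mul  pair
c3: i5 ld  no-port MEM/BR
c4: i6 bne  no-port BR/MEM
c5: i7 st  no-port MEM/MEM
c6: i8/i9 st/xor  pair
c7: i10/i11 bne/xor  pair

ISSUED = 8,9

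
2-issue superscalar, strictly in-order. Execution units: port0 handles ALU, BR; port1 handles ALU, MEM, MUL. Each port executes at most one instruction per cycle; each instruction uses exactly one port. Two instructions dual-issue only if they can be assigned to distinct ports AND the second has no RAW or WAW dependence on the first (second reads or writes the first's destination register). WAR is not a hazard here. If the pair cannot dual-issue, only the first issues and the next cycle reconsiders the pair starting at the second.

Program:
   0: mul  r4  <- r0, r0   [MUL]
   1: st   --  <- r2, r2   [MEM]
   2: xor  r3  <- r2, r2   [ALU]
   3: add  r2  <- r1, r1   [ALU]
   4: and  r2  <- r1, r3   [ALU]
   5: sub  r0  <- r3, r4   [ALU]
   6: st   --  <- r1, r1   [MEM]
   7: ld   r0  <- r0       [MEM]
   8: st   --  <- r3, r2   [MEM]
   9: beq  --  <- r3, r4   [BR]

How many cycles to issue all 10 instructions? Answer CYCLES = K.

#0 head=0: mul i0 no-port MUL/MEM
#1 head=1: st+xor i1&i2 dual
#2 head=3: add i3 WAW r2
#3 head=4: and+sub i4&i5 dual
#4 head=6: st i6 no-port MEM/MEM
#5 head=7: ld i7 no-port MEM/MEM
#6 head=8: st+beq i8&i9 dual

CYCLES = 7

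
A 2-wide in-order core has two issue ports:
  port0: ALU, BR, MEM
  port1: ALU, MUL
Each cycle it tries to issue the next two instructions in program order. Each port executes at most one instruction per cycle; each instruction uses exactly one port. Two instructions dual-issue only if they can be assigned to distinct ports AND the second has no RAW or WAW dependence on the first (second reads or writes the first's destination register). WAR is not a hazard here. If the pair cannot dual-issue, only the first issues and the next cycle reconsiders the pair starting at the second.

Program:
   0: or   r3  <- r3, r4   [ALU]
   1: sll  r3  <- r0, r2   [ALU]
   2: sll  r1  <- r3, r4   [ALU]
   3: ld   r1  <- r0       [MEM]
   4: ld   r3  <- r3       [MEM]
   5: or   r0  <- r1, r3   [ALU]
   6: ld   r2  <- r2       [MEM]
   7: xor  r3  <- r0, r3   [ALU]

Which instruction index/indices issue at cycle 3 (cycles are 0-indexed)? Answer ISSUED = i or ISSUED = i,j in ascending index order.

  cy0 -> i0 (or.ALU) WAW r3
  cy1 -> i1 (sll.ALU) RAW r3
  cy2 -> i2 (sll.ALU) WAW r1
  cy3 -> i3 (ld.MEM) no-port MEM/MEM
  cy4 -> i4 (ld.MEM) RAW r3
  cy5 -> i5+i6 (or.ALU;ld.MEM) dual
  cy6 -> i7 (xor.ALU) tail

ISSUED = 3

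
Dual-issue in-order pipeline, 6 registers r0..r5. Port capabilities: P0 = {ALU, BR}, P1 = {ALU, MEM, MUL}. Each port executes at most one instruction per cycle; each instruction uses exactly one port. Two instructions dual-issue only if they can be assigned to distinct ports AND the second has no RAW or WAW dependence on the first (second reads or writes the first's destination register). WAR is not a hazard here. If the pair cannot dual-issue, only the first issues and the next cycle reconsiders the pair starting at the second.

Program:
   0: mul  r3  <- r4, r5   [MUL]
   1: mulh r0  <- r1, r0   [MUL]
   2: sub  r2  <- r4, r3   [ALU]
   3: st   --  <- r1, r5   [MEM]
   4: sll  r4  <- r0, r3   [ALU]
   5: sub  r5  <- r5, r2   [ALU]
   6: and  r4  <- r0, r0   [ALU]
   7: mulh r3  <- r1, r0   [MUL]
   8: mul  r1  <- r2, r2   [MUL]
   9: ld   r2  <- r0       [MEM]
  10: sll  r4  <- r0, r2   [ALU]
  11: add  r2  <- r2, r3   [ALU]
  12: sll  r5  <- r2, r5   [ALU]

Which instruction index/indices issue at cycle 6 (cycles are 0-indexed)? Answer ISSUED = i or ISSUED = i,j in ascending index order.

[0] i0  mul.MUL  -- no-port MUL/MUL
[1] i1/i2  mulh.MUL sub.ALU  -- pair
[2] i3/i4  st.MEM sll.ALU  -- pair
[3] i5/i6  sub.ALU and.ALU  -- pair
[4] i7  mulh.MUL  -- no-port MUL/MUL
[5] i8  mul.MUL  -- no-port MUL/MEM
[6] i9  ld.MEM  -- RAW r2
[7] i10/i11  sll.ALU add.ALU  -- pair
[8] i12  sll.ALU  -- tail

ISSUED = 9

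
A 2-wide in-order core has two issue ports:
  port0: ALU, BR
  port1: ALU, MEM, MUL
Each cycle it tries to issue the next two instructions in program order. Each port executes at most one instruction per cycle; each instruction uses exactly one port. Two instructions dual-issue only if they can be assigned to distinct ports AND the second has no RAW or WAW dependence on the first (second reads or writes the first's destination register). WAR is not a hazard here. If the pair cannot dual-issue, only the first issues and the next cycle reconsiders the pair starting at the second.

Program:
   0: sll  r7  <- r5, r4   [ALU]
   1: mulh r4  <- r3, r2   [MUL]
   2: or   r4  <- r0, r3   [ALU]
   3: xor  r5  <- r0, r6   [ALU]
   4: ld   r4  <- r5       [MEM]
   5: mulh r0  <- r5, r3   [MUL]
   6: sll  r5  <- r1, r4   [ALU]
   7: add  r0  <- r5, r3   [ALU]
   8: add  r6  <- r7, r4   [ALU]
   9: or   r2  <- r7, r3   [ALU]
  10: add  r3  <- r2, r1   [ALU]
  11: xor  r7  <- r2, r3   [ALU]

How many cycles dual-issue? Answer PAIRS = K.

#0 head=0: sll.ALU/mulh.MUL i0,i1 2-wide
#1 head=2: or.ALU/xor.ALU i2,i3 2-wide
#2 head=4: ld.MEM i4 no-port MEM/MUL
#3 head=5: mulh.MUL/sll.ALU i5,i6 2-wide
#4 head=7: add.ALU/add.ALU i7,i8 2-wide
#5 head=9: or.ALU i9 RAW r2
#6 head=10: add.ALU i10 RAW r3
#7 head=11: xor.ALU i11 tail

PAIRS = 4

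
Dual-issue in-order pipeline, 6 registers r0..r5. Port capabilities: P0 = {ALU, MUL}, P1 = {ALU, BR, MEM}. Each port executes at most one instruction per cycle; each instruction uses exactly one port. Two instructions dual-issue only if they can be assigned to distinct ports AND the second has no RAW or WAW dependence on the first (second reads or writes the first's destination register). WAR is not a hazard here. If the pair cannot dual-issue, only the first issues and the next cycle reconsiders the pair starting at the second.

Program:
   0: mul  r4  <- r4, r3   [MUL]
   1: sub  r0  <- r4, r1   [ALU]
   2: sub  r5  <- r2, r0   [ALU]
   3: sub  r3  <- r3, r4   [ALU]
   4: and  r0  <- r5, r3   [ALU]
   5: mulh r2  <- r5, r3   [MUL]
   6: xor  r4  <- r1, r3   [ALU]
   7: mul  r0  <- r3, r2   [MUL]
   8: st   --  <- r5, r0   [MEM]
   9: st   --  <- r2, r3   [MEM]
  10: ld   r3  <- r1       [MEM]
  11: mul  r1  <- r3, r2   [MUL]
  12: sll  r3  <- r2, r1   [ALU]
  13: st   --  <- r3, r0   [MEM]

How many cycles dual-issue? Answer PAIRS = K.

t=0 i0:mul.MUL ; RAW r4
t=1 i1:sub.ALU ; RAW r0
t=2 i2/i3:sub.ALU+sub.ALU ; dual
t=3 i4/i5:and.ALU+mulh.MUL ; dual
t=4 i6/i7:xor.ALU+mul.MUL ; dual
t=5 i8:st.MEM ; no-port MEM/MEM
t=6 i9:st.MEM ; no-port MEM/MEM
t=7 i10:ld.MEM ; RAW r3
t=8 i11:mul.MUL ; RAW r1
t=9 i12:sll.ALU ; RAW r3
t=10 i13:st.MEM ; tail

PAIRS = 3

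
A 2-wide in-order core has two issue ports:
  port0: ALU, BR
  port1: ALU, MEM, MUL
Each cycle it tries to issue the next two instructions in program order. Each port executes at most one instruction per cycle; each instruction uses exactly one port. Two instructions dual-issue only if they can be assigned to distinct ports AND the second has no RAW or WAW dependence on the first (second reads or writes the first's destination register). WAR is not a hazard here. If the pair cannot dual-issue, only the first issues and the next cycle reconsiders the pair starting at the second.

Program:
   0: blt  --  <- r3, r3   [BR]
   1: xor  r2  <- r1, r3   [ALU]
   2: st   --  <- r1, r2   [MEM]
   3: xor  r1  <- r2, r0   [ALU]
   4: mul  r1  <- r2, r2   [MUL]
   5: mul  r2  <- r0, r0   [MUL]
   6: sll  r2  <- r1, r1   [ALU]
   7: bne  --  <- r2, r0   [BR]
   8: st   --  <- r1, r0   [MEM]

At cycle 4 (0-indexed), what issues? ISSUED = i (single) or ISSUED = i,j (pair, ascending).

[0] i0,i1  blt.BR;xor.ALU  -- 2-wide
[1] i2,i3  st.MEM;xor.ALU  -- 2-wide
[2] i4  mul.MUL  -- no-port MUL/MUL
[3] i5  mul.MUL  -- WAW r2
[4] i6  sll.ALU  -- RAW r2
[5] i7,i8  bne.BR;st.MEM  -- 2-wide

ISSUED = 6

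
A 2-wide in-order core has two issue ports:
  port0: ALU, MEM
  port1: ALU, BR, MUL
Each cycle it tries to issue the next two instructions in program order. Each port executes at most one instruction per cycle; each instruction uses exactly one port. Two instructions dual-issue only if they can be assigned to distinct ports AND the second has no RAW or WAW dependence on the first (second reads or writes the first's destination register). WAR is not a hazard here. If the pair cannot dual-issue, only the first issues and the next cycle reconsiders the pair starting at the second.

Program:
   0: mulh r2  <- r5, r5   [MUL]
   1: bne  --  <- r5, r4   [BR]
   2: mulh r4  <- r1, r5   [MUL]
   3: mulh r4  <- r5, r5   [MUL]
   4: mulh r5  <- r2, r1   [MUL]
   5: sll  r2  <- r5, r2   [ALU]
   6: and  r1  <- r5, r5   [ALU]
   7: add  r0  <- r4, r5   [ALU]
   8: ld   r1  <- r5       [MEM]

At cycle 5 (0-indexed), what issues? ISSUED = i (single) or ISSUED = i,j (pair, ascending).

ISSUED = 5,6

0. mulh @i0  | no-port MUL/BR
1. bne @i1  | no-port BR/MUL
2. mulh @i2  | no-port MUL/MUL
3. mulh @i3  | no-port MUL/MUL
4. mulh @i4  | RAW r5
5. sll+and @i5+i6  | dual
6. add+ld @i7+i8  | dual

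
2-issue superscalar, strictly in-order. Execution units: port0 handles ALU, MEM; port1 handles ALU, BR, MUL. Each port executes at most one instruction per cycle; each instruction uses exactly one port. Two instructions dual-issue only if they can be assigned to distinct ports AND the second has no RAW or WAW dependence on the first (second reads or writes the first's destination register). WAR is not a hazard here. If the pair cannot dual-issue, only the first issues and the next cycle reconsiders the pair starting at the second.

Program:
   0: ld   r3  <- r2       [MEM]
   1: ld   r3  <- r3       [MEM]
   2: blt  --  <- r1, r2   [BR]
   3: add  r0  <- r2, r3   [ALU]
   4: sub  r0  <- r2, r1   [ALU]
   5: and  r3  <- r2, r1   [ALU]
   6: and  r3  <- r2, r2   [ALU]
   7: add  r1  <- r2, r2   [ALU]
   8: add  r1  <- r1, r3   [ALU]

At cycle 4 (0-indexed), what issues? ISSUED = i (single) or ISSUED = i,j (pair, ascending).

  cy0 -> i0 (ld) no-port MEM/MEM
  cy1 -> i1,i2 (ld+blt) pair
  cy2 -> i3 (add) WAW r0
  cy3 -> i4,i5 (sub+and) pair
  cy4 -> i6,i7 (and+add) pair
  cy5 -> i8 (add) tail

ISSUED = 6,7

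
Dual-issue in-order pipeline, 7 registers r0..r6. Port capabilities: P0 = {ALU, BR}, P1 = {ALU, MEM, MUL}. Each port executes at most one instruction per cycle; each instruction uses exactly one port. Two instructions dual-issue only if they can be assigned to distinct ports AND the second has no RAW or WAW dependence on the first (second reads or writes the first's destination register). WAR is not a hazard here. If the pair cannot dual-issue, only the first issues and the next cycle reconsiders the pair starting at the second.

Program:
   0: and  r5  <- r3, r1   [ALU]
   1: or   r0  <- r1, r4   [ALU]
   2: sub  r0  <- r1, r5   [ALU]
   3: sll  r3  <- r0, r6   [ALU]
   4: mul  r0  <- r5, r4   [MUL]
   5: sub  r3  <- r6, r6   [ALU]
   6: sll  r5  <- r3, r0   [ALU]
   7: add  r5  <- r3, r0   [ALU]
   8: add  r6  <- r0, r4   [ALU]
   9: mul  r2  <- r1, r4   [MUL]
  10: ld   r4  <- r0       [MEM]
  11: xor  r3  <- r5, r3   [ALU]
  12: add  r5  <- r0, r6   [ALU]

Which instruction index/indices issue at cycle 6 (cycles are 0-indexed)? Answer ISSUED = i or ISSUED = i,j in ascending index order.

  cy0 -> i0/i1 (and.ALU;or.ALU) 2-wide
  cy1 -> i2 (sub.ALU) RAW r0
  cy2 -> i3/i4 (sll.ALU;mul.MUL) 2-wide
  cy3 -> i5 (sub.ALU) RAW r3
  cy4 -> i6 (sll.ALU) WAW r5
  cy5 -> i7/i8 (add.ALU;add.ALU) 2-wide
  cy6 -> i9 (mul.MUL) no-port MUL/MEM
  cy7 -> i10/i11 (ld.MEM;xor.ALU) 2-wide
  cy8 -> i12 (add.ALU) tail

ISSUED = 9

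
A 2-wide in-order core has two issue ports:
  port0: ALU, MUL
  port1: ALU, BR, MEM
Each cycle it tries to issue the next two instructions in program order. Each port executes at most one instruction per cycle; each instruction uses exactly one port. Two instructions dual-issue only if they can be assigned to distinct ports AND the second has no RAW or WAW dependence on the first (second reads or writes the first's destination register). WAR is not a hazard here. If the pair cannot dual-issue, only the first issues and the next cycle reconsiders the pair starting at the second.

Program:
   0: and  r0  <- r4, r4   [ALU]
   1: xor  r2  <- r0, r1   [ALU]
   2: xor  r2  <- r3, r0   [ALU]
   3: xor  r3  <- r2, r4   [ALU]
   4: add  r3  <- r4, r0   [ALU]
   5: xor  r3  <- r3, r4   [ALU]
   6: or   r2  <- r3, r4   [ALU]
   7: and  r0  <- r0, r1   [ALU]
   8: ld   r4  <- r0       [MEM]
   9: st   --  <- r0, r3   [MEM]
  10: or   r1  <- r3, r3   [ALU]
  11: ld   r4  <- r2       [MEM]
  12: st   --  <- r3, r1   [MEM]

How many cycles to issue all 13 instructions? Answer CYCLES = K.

CYCLES = 11

[0] i0  and.ALU  -- RAW r0
[1] i1  xor.ALU  -- WAW r2
[2] i2  xor.ALU  -- RAW r2
[3] i3  xor.ALU  -- WAW r3
[4] i4  add.ALU  -- RAW+WAW r3
[5] i5  xor.ALU  -- RAW r3
[6] i6,i7  or.ALU;and.ALU  -- dual
[7] i8  ld.MEM  -- no-port MEM/MEM
[8] i9,i10  st.MEM;or.ALU  -- dual
[9] i11  ld.MEM  -- no-port MEM/MEM
[10] i12  st.MEM  -- tail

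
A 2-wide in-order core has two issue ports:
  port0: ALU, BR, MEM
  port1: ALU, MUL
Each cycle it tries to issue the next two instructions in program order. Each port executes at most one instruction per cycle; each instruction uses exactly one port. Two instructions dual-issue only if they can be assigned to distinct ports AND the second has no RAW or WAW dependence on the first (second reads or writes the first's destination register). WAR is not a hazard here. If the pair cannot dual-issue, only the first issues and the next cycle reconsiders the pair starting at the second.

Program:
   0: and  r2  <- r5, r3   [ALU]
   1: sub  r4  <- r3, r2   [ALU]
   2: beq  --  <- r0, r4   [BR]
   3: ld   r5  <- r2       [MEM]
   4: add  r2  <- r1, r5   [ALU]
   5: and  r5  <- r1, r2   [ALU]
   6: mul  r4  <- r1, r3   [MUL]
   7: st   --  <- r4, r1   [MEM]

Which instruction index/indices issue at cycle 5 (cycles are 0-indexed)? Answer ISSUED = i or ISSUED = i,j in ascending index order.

ISSUED = 5,6

0. and.ALU @i0  | RAW r2
1. sub.ALU @i1  | RAW r4
2. beq.BR @i2  | no-port BR/MEM
3. ld.MEM @i3  | RAW r5
4. add.ALU @i4  | RAW r2
5. and.ALU+mul.MUL @i5,i6  | dual
6. st.MEM @i7  | tail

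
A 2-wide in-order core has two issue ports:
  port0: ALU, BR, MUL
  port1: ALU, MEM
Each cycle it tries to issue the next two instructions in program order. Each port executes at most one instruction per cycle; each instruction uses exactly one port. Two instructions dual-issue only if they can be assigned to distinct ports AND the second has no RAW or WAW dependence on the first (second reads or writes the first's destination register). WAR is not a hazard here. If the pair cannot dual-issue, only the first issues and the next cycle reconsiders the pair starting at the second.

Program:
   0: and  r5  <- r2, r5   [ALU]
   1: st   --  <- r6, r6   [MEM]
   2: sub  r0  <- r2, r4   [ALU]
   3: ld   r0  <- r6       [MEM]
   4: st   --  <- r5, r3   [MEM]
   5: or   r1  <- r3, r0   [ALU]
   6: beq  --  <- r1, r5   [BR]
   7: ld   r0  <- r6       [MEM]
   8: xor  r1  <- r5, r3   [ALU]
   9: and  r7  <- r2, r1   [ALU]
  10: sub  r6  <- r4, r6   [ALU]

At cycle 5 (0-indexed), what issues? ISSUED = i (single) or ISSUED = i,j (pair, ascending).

0. and+st @i0/i1  | 2-wide
1. sub @i2  | WAW r0
2. ld @i3  | no-port MEM/MEM
3. st+or @i4/i5  | 2-wide
4. beq+ld @i6/i7  | 2-wide
5. xor @i8  | RAW r1
6. and+sub @i9/i10  | 2-wide

ISSUED = 8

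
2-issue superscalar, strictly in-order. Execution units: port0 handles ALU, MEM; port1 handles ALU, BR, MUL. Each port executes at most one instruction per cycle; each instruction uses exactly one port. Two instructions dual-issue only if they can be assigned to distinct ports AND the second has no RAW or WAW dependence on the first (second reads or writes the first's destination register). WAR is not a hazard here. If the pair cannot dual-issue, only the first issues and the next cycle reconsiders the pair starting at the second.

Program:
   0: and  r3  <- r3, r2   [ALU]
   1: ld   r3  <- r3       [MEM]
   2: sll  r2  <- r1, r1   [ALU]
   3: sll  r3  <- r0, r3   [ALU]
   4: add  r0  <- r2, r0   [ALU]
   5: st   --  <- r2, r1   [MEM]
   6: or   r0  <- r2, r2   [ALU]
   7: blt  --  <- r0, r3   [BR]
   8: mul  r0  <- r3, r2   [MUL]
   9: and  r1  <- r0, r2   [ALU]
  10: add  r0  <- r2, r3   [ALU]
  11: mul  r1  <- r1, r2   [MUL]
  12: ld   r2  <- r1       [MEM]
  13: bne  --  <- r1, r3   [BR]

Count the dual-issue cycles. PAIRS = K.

PAIRS = 5

[0] i0  and.ALU  -- RAW+WAW r3
[1] i1&i2  ld.MEM;sll.ALU  -- 2-wide
[2] i3&i4  sll.ALU;add.ALU  -- 2-wide
[3] i5&i6  st.MEM;or.ALU  -- 2-wide
[4] i7  blt.BR  -- no-port BR/MUL
[5] i8  mul.MUL  -- RAW r0
[6] i9&i10  and.ALU;add.ALU  -- 2-wide
[7] i11  mul.MUL  -- RAW r1
[8] i12&i13  ld.MEM;bne.BR  -- 2-wide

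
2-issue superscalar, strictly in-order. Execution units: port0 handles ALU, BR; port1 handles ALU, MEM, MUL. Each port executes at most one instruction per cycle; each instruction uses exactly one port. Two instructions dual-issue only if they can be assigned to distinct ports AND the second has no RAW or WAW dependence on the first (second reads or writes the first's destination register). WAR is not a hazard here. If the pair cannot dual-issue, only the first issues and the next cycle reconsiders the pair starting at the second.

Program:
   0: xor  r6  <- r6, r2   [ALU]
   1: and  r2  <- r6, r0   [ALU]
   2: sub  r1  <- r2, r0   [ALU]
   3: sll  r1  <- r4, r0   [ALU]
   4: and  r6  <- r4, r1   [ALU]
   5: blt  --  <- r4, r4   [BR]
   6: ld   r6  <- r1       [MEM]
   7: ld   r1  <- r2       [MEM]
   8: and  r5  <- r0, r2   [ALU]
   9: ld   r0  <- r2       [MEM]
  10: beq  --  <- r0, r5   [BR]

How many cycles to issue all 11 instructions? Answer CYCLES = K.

  cy0 -> i0 (xor) RAW r6
  cy1 -> i1 (and) RAW r2
  cy2 -> i2 (sub) WAW r1
  cy3 -> i3 (sll) RAW r1
  cy4 -> i4+i5 (and blt) 2-wide
  cy5 -> i6 (ld) no-port MEM/MEM
  cy6 -> i7+i8 (ld and) 2-wide
  cy7 -> i9 (ld) RAW r0
  cy8 -> i10 (beq) tail

CYCLES = 9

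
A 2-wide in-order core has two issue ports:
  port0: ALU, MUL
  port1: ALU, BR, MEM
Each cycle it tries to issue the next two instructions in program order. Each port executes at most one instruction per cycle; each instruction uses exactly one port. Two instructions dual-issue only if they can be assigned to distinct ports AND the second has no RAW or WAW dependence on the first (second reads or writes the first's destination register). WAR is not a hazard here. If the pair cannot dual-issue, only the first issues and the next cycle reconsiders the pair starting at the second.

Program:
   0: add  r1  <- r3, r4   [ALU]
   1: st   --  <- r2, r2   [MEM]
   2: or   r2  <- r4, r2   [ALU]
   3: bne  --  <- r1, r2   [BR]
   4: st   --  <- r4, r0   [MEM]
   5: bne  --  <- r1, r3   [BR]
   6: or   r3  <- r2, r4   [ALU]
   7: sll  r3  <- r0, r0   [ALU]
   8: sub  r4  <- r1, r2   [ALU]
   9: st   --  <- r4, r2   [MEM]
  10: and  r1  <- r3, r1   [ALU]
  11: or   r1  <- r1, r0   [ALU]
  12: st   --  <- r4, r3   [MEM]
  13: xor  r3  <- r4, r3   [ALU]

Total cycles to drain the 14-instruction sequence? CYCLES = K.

0. add st @i0&i1  | pair
1. or @i2  | RAW r2
2. bne @i3  | no-port BR/MEM
3. st @i4  | no-port MEM/BR
4. bne or @i5&i6  | pair
5. sll sub @i7&i8  | pair
6. st and @i9&i10  | pair
7. or st @i11&i12  | pair
8. xor @i13  | tail

CYCLES = 9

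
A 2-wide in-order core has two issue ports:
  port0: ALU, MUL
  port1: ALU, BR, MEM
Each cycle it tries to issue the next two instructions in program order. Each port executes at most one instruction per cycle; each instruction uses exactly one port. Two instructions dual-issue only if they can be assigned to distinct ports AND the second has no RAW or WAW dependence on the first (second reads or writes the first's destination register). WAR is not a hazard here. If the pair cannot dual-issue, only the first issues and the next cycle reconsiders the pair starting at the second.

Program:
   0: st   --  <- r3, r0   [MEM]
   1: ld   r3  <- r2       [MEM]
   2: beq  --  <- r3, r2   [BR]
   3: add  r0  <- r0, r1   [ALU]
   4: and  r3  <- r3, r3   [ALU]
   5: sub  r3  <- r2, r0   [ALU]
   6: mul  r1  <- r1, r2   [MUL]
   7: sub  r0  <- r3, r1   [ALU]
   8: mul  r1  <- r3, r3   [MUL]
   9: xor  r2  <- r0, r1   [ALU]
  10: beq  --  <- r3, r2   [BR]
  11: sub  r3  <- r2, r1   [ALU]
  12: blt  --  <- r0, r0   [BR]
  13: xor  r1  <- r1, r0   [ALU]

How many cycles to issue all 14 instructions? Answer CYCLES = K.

CYCLES = 9

t=0 i0:st ; no-port MEM/MEM
t=1 i1:ld ; no-port MEM/BR
t=2 i2+i3:beq;add ; dual
t=3 i4:and ; WAW r3
t=4 i5+i6:sub;mul ; dual
t=5 i7+i8:sub;mul ; dual
t=6 i9:xor ; RAW r2
t=7 i10+i11:beq;sub ; dual
t=8 i12+i13:blt;xor ; dual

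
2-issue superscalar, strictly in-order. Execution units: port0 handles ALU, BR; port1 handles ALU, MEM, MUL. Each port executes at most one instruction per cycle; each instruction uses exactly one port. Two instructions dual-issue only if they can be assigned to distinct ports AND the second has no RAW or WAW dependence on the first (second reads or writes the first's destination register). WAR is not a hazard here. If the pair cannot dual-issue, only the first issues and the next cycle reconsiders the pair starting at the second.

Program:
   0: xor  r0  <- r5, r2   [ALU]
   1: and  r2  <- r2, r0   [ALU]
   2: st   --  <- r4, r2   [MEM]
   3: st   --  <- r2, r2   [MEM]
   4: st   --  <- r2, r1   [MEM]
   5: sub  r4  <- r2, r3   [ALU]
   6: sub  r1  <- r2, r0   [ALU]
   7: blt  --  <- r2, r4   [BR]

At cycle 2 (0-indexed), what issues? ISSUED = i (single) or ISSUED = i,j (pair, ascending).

  cy0 -> i0 (xor) RAW r0
  cy1 -> i1 (and) RAW r2
  cy2 -> i2 (st) no-port MEM/MEM
  cy3 -> i3 (st) no-port MEM/MEM
  cy4 -> i4&i5 (st;sub) pair
  cy5 -> i6&i7 (sub;blt) pair

ISSUED = 2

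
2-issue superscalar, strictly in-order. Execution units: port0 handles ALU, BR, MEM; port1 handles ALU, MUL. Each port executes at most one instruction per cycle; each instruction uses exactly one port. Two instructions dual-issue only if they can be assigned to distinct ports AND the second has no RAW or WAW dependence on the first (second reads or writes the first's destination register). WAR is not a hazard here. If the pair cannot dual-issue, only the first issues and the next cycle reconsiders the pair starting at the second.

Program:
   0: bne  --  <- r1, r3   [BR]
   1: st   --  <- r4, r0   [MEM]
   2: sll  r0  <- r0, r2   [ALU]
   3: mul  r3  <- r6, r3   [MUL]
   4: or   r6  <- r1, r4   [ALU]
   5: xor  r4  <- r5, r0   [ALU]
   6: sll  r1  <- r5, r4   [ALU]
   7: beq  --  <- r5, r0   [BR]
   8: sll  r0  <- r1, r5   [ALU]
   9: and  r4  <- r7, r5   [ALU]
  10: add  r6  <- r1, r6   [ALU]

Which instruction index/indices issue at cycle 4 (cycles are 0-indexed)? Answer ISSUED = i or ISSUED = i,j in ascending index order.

t=0 i0:bne.BR ; no-port BR/MEM
t=1 i1+i2:st.MEM;sll.ALU ; dual
t=2 i3+i4:mul.MUL;or.ALU ; dual
t=3 i5:xor.ALU ; RAW r4
t=4 i6+i7:sll.ALU;beq.BR ; dual
t=5 i8+i9:sll.ALU;and.ALU ; dual
t=6 i10:add.ALU ; tail

ISSUED = 6,7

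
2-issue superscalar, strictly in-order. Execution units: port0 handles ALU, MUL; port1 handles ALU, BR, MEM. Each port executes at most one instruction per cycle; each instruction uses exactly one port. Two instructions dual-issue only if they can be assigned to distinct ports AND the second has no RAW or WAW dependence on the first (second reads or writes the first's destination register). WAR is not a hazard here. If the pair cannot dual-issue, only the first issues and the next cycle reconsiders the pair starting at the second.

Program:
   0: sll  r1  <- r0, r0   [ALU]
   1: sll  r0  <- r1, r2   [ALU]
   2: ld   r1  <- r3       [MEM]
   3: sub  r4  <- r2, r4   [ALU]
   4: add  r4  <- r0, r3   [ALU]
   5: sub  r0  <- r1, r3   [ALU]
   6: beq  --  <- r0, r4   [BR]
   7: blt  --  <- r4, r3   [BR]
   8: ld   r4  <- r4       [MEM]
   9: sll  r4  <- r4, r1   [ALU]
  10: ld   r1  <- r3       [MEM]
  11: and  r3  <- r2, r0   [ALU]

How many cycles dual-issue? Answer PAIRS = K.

t=0 i0:sll.ALU ; RAW r1
t=1 i1+i2:sll.ALU;ld.MEM ; dual
t=2 i3:sub.ALU ; WAW r4
t=3 i4+i5:add.ALU;sub.ALU ; dual
t=4 i6:beq.BR ; no-port BR/BR
t=5 i7:blt.BR ; no-port BR/MEM
t=6 i8:ld.MEM ; RAW+WAW r4
t=7 i9+i10:sll.ALU;ld.MEM ; dual
t=8 i11:and.ALU ; tail

PAIRS = 3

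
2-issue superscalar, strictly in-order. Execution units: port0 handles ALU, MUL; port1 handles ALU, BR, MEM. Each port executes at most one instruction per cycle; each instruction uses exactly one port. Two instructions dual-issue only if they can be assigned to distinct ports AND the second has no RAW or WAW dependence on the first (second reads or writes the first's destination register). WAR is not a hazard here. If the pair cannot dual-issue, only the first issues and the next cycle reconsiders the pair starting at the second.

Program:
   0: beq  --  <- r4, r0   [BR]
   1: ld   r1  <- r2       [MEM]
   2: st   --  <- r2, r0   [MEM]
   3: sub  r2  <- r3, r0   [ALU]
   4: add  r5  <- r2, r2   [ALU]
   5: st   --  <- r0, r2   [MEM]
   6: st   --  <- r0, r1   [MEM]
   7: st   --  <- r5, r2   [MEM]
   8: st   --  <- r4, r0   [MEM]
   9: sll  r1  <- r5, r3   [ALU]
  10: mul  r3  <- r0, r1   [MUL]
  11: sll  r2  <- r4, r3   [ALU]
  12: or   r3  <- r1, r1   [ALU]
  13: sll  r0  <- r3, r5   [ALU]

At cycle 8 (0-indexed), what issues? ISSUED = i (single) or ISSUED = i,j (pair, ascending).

0. beq.BR @i0  | no-port BR/MEM
1. ld.MEM @i1  | no-port MEM/MEM
2. st.MEM/sub.ALU @i2&i3  | dual
3. add.ALU/st.MEM @i4&i5  | dual
4. st.MEM @i6  | no-port MEM/MEM
5. st.MEM @i7  | no-port MEM/MEM
6. st.MEM/sll.ALU @i8&i9  | dual
7. mul.MUL @i10  | RAW r3
8. sll.ALU/or.ALU @i11&i12  | dual
9. sll.ALU @i13  | tail

ISSUED = 11,12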